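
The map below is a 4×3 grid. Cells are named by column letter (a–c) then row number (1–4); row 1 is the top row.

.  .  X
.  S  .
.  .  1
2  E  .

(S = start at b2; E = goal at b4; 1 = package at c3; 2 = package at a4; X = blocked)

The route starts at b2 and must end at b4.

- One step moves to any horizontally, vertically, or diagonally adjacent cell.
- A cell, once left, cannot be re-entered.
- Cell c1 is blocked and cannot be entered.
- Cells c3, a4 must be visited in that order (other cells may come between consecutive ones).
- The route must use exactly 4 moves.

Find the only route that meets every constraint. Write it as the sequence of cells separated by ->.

b2 -> c3 -> b3 -> a4 -> b4

The waypoints must appear in the order c3, a4, with no cell reused.
Route from b2: down-right 1 to c3, left 1 to b3, down-left 1 to a4, right 1 to b4 — 4 moves in all.
Check: order respected (1 at step 1, 2 at step 3); 4 moves as required.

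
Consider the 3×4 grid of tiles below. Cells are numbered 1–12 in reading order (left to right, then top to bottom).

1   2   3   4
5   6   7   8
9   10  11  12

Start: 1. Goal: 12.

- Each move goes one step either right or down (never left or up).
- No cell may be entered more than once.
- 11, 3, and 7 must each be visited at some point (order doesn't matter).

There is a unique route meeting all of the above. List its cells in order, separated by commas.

Moves only go right or down, so the column and row indices never decrease.
Route from 1: 2× right (reaching 3), 2× down (reaching 11), right to 12 — 5 moves in all.
Check: all required cells visited.

1, 2, 3, 7, 11, 12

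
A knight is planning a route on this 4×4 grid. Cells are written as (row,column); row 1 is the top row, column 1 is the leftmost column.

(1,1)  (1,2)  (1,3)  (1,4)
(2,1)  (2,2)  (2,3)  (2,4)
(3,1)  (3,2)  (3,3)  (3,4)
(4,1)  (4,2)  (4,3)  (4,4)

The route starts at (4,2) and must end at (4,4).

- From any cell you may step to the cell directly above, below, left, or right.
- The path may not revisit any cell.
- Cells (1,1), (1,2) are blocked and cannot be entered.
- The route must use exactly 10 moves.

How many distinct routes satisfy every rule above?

11

Need simple routes of exactly 10 moves from (4,2) to (4,4) (Manhattan distance 2, so 4 moves are spent on a detour and 4 undoing it).
Branch systematically from the start, pruning whenever the remaining move budget drops below the Manhattan distance to (4,4) or differs from it in parity. Grouping the completions by first move — via (3,2): 3; via (4,1): 6; via (4,3): 2 — and summing: 3 + 6 + 2 = 11.
That gives 11 routes.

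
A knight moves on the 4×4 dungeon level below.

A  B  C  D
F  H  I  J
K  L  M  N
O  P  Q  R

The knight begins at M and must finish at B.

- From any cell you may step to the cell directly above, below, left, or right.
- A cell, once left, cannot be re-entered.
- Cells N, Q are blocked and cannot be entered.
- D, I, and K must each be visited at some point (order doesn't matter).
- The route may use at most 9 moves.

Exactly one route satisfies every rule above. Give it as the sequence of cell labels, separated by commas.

Any route must reach D, I, and K and still end at B within 9 moves, so the order of the required stops is forced.
Route from M: left 2 to K, up 1 to F, right 3 to J, up 1 to D, left 2 to B — 9 moves in all.
Check: all required cells visited; 9 ≤ 9 moves.

M, L, K, F, H, I, J, D, C, B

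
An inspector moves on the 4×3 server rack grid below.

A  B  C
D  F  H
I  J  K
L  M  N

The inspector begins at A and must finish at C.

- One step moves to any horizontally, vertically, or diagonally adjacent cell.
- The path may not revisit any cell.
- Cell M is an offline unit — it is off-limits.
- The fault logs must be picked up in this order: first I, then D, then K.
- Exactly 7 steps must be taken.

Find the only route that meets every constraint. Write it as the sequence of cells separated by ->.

A -> F -> I -> D -> J -> K -> H -> C

The waypoints must appear in the order I, D, K, with no cell reused.
Route from A: down-right to F, down-left to I, up to D, down-right to J, right to K, 2× up (reaching C) — 7 moves in all.
Check: order respected (I at step 2, D at step 3, K at step 5); 7 moves as required.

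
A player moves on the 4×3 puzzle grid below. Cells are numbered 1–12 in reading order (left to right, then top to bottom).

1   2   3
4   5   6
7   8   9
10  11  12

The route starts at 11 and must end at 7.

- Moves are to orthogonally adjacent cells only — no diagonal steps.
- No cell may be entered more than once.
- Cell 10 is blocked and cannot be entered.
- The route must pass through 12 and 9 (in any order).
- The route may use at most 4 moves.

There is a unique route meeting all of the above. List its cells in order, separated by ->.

The budget equals the shortest possible length, so every move has to be on a shortest route through the required cells.
Route from 11: right 1 to 12, up 1 to 9, left 2 to 7 — 4 moves in all.
Check: all required cells visited; 4 ≤ 4 moves.

11 -> 12 -> 9 -> 8 -> 7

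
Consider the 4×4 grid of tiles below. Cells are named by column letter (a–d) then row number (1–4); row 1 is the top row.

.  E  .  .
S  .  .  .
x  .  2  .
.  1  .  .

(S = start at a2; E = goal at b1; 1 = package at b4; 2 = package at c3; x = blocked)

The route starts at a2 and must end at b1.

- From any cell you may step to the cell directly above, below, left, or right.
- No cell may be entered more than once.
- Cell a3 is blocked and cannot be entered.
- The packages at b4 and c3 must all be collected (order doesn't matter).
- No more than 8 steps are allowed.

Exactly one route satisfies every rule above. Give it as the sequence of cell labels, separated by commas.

The budget equals the shortest possible length, so every move has to be on a shortest route through the required cells.
Route from a2: right to b2, 2× down (reaching b4), right to c4, 3× up (reaching c1), left to b1 — 8 moves in all.
Check: all required cells visited; 8 ≤ 8 moves.

a2, b2, b3, b4, c4, c3, c2, c1, b1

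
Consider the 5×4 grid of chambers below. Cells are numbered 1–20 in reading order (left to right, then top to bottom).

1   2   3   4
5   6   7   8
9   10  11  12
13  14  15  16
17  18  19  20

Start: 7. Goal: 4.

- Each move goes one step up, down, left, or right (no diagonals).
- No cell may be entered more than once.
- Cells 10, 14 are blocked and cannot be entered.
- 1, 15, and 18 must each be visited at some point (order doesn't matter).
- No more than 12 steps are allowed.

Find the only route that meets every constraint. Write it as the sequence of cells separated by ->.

Any route must reach 1, 15, and 18 and still end at 4 within 12 moves, so the order of the required stops is forced.
Route from 7: 3× down (reaching 19), 2× left (reaching 17), 4× up (reaching 1), 3× right (reaching 4) — 12 moves in all.
Check: all required cells visited; 12 ≤ 12 moves.

7 -> 11 -> 15 -> 19 -> 18 -> 17 -> 13 -> 9 -> 5 -> 1 -> 2 -> 3 -> 4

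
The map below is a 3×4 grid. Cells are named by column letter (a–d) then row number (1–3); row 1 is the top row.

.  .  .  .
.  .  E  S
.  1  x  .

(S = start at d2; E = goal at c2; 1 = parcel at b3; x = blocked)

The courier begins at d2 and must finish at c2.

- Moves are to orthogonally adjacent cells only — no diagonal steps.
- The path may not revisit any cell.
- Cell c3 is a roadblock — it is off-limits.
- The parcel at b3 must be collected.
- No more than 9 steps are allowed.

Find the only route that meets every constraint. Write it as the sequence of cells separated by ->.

d2 -> d1 -> c1 -> b1 -> a1 -> a2 -> a3 -> b3 -> b2 -> c2

Any route must reach b3 and still end at c2 within 9 moves, so the order of the required stops is forced.
Route from d2: up 1 to d1, left 3 to a1, down 2 to a3, right 1 to b3, up 1 to b2, right 1 to c2 — 9 moves in all.
Check: all required cells visited; 9 ≤ 9 moves.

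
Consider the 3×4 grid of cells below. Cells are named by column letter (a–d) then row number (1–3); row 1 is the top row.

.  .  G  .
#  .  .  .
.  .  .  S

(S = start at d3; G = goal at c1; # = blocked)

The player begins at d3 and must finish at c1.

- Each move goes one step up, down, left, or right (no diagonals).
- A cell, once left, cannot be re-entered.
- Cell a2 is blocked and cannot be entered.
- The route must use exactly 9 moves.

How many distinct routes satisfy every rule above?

0

Need simple routes of exactly 9 moves from d3 to c1 (Manhattan distance 3, so 3 moves are spent on a detour and 3 undoing it).
No route satisfies every constraint, so the count is 0.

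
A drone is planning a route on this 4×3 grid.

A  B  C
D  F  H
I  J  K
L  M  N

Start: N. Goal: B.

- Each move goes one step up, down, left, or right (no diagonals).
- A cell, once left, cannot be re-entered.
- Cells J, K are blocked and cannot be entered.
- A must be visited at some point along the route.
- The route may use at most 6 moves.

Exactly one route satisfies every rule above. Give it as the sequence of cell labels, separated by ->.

The 6-move cap with required stops at A leaves no slack for detours.
Route from N: left 2 to L, up 3 to A, right 1 to B — 6 moves in all.
Check: all required cells visited; 6 ≤ 6 moves.

N -> M -> L -> I -> D -> A -> B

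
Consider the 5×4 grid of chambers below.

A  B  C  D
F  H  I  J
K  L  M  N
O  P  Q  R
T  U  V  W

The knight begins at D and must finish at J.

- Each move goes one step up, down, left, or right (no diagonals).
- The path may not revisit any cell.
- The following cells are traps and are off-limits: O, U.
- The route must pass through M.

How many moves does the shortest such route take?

5

Any route passes through M somewhere between D and J. Summing Manhattan distances along the two legs (D → M → J) gives a lower bound of 3 + 2 = 5 moves.
A route of 5 moves achieves this: D → C → I → M → N → J.
Since 5 matches the lower bound, it is optimal.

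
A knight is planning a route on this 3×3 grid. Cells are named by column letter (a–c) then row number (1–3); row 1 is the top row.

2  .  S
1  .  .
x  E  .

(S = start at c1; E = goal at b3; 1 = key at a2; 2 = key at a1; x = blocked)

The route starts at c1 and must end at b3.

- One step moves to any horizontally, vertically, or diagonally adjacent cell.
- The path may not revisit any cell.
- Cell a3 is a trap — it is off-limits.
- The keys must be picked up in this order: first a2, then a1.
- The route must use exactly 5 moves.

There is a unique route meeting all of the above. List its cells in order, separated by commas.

c1, b1, a2, a1, b2, b3

The waypoints must appear in the order a2, a1, with no cell reused.
Route from c1: left 1 to b1, down-left 1 to a2, up 1 to a1, down-right 1 to b2, down 1 to b3 — 5 moves in all.
Check: order respected (1 at step 2, 2 at step 3); 5 moves as required.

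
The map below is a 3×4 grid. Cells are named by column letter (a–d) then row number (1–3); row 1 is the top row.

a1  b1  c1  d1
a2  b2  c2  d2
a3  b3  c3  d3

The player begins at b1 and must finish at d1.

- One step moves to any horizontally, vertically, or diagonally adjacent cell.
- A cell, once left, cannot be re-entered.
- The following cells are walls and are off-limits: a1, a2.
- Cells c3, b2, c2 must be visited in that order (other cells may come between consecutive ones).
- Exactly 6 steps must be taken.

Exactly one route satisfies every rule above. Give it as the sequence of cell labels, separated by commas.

b1, c1, d2, c3, b2, c2, d1

The waypoints must appear in the order c3, b2, c2, with no cell reused.
Route from b1: right 1 to c1, down-right 1 to d2, down-left 1 to c3, up-left 1 to b2, right 1 to c2, up-right 1 to d1 — 6 moves in all.
Check: order respected (c3 at step 3, b2 at step 4, c2 at step 5); 6 moves as required.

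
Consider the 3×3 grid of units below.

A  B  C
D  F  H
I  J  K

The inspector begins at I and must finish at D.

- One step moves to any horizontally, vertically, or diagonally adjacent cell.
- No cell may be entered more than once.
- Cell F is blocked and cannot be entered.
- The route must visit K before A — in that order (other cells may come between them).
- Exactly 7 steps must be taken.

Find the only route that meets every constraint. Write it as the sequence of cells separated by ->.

The waypoints must appear in the order K, A, with no cell reused.
Route from I: 2× right (reaching K), 2× up (reaching C), 2× left (reaching A), down to D — 7 moves in all.
Check: order respected (K at step 2, A at step 6); 7 moves as required.

I -> J -> K -> H -> C -> B -> A -> D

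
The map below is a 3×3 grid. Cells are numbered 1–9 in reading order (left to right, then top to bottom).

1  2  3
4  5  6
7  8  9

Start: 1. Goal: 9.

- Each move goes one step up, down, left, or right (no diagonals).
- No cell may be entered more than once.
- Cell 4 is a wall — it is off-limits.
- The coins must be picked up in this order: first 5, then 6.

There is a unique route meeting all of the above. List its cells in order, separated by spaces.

1 2 5 6 9

The waypoints must appear in the order 5, 6, with no cell reused.
Route from 1: right 1 to 2, down 1 to 5, right 1 to 6, down 1 to 9 — 4 moves in all.
Check: order respected (5 at step 2, 6 at step 3).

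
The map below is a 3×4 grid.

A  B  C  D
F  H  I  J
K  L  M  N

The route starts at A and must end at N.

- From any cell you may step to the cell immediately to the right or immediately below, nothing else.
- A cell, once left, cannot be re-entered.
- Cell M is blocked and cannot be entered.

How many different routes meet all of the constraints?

A right/down-only route from A to N makes exactly 2 down-moves and 3 right-moves in some order.
With no other constraints that would be C(5,2) = 10 routes.
Subtract routes through each blocked cell (inclusion–exclusion for overlaps): − through M: 6 → 4.
That gives 4 routes.

4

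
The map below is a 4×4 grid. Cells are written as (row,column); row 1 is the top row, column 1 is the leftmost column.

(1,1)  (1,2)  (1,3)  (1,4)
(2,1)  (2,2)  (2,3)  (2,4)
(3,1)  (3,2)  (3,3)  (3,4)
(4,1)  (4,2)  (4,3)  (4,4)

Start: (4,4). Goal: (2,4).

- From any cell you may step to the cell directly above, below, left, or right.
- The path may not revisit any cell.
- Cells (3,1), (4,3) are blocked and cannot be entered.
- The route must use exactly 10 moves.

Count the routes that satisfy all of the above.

Need simple routes of exactly 10 moves from (4,4) to (2,4) (Manhattan distance 2, so 4 moves are spent on a detour and 4 undoing it).
Enumerating: (4,4) (3,4) (3,3) (2,3) (2,2) (2,1) (1,1) (1,2) (1,3) (1,4) (2,4) | (4,4) (3,4) (3,3) (3,2) (2,2) (2,1) (1,1) (1,2) (1,3) (2,3) (2,4) | (4,4) (3,4) (3,3) (3,2) (2,2) (2,1) (1,1) (1,2) (1,3) (1,4) (2,4).
That gives 3 routes.

3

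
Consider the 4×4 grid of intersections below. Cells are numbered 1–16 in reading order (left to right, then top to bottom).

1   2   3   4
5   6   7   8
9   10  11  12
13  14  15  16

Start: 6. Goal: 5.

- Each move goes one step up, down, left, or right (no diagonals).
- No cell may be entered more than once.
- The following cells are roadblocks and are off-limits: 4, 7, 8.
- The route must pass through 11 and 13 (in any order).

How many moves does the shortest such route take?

Any route passes through 11 and 13 in some order between 6 and 5. Summing Manhattan distances along each leg and taking the cheapest ordering (6 → 11 → 13 → 5) gives a lower bound of 2 + 3 + 2 = 7 moves.
A route of 7 moves achieves this: 6 → 10 → 11 → 15 → 14 → 13 → 9 → 5.
Since 7 matches the lower bound, it is optimal.

7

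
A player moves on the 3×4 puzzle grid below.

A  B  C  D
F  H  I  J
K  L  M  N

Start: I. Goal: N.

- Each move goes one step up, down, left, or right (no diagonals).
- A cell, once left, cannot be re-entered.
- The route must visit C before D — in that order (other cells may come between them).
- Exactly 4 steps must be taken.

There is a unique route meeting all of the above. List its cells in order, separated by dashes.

The waypoints must appear in the order C, D, with no cell reused.
Route from I: up to C, right to D, 2× down (reaching N) — 4 moves in all.
Check: order respected (C at step 1, D at step 2); 4 moves as required.

I - C - D - J - N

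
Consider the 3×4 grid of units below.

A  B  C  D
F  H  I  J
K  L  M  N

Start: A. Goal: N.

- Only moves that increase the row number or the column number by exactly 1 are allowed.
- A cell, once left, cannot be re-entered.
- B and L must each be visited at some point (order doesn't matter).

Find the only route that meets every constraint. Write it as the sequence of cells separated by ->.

Moves only go right or down, so the column and row indices never decrease.
Route from A: right 1 to B, down 2 to L, right 2 to N — 5 moves in all.
Check: all required cells visited.

A -> B -> H -> L -> M -> N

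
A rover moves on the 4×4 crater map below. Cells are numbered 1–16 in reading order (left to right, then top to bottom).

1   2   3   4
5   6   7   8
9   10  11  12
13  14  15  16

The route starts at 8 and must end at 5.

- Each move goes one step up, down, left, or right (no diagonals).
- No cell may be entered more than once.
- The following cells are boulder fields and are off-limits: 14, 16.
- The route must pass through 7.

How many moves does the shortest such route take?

Any route passes through 7 somewhere between 8 and 5. Summing Manhattan distances along the two legs (8 → 7 → 5) gives a lower bound of 1 + 2 = 3 moves.
A route of 3 moves achieves this: 8 → 7 → 6 → 5.
Since 3 matches the lower bound, it is optimal.

3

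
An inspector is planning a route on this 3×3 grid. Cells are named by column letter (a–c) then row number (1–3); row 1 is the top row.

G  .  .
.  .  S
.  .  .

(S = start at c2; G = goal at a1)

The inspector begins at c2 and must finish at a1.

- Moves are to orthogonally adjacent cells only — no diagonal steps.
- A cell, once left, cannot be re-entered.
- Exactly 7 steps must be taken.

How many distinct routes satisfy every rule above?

2

Need simple routes of exactly 7 moves from c2 to a1 (Manhattan distance 3, so 2 moves are spent on a detour and 2 undoing it).
Enumerating: c2 c1 b1 b2 b3 a3 a2 a1 | c2 c3 b3 a3 a2 b2 b1 a1.
That gives 2 routes.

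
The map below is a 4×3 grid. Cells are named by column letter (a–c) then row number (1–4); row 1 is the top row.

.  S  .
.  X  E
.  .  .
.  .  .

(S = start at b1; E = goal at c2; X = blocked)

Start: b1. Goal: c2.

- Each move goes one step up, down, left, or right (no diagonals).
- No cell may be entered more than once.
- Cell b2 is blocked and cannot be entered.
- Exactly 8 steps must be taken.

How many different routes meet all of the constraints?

Need simple routes of exactly 8 moves from b1 to c2 (Manhattan distance 2, so 3 moves are spent on a detour and 3 undoing it).
Enumerating: b1 a1 a2 a3 a4 b4 b3 c3 c2 | b1 a1 a2 a3 a4 b4 c4 c3 c2 | b1 a1 a2 a3 b3 b4 c4 c3 c2.
That gives 3 routes.

3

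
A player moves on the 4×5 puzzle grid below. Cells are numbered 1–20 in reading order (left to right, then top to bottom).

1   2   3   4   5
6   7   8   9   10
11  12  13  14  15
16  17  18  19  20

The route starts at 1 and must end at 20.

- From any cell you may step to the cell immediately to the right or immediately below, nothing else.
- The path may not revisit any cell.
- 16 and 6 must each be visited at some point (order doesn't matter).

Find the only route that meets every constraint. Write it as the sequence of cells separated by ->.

Moves only go right or down, so the column and row indices never decrease.
Route from 1: 3× down (reaching 16), 4× right (reaching 20) — 7 moves in all.
Check: all required cells visited.

1 -> 6 -> 11 -> 16 -> 17 -> 18 -> 19 -> 20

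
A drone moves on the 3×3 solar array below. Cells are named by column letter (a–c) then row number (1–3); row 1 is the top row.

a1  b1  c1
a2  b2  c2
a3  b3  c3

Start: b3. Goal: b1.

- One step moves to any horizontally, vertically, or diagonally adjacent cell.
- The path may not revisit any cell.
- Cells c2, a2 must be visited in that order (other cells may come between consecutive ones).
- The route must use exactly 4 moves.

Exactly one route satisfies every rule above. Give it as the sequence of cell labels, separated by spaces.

The waypoints must appear in the order c2, a2, with no cell reused.
Route from b3: up-right 1 to c2, left 2 to a2, up-right 1 to b1 — 4 moves in all.
Check: order respected (c2 at step 1, a2 at step 3); 4 moves as required.

b3 c2 b2 a2 b1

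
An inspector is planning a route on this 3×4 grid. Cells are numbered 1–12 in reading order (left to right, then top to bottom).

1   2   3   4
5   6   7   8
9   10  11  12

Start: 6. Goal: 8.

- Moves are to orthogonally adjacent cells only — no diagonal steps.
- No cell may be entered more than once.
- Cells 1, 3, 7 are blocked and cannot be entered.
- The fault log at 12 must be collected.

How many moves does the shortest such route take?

4

Any route passes through 12 somewhere between 6 and 8. Summing Manhattan distances along the two legs (6 → 12 → 8) gives a lower bound of 3 + 1 = 4 moves.
A route of 4 moves achieves this: 6 → 10 → 11 → 12 → 8.
Since 4 matches the lower bound, it is optimal.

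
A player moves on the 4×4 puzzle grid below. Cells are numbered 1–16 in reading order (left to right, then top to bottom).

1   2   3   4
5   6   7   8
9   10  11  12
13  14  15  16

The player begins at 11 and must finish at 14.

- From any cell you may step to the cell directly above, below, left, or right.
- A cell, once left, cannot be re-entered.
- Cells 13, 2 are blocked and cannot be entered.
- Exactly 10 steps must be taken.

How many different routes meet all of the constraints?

Need simple routes of exactly 10 moves from 11 to 14 (Manhattan distance 2, so 4 moves are spent on a detour and 4 undoing it).
Enumerating: 11 15 16 12 8 4 3 7 6 10 14 | 11 15 16 12 8 7 6 5 9 10 14 | 11 10 6 7 3 4 8 12 16 15 14 | 11 10 9 5 6 7 8 12 16 15 14 | 11 12 8 4 3 7 6 5 9 10 14.
That gives 5 routes.

5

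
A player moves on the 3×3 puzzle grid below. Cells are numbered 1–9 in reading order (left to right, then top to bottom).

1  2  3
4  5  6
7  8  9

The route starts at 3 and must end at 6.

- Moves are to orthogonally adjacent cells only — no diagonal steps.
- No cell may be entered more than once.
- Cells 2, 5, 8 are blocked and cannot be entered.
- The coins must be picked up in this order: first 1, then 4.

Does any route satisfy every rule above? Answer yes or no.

The blocked cells wall 1 off from 3 completely — no sequence of moves reaches it at all, so no route can satisfy the rules.

no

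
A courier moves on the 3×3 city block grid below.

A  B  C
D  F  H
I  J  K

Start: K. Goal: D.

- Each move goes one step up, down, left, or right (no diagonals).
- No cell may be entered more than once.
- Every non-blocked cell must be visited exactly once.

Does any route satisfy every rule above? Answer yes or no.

no

Colour the cells like a checkerboard: each orthogonal step flips colour, so a Hamiltonian route alternates colours. Here there are 5 cells of one colour and 4 of the other, with start on the opposite colour to the goal — the counts and endpoints can't be arranged into an alternating sequence of length 9, so no Hamiltonian route exists.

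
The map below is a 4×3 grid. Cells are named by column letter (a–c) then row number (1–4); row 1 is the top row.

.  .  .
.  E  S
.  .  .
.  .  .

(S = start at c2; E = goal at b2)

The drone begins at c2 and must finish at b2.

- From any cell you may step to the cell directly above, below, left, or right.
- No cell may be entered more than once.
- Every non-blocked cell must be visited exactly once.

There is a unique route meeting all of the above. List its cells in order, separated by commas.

c2, c1, b1, a1, a2, a3, a4, b4, c4, c3, b3, b2

Need to visit all 12 open cells exactly once, starting at c2 and ending at b2.
Cell a1 has only two open neighbours (a2 and b1), so the path must pass straight through it: one of those is the cell it's entered from and the other is where it exits.
Route from c2: up to c1, 2× left (reaching a1), 3× down (reaching a4), 2× right (reaching c4), up to c3, left to b3, up to b2 — 11 moves in all.
Check: all 12 open cells covered.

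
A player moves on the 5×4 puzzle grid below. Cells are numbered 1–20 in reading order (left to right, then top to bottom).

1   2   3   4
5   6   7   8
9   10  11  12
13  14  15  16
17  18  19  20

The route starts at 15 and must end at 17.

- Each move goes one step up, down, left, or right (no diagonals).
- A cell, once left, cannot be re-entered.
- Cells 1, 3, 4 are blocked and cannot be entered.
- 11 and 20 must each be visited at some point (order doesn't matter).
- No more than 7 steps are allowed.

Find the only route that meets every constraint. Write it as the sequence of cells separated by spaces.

15 11 12 16 20 19 18 17

The budget equals the shortest possible length, so every move has to be on a shortest route through the required cells.
Route from 15: up to 11, right to 12, 2× down (reaching 20), 3× left (reaching 17) — 7 moves in all.
Check: all required cells visited; 7 ≤ 7 moves.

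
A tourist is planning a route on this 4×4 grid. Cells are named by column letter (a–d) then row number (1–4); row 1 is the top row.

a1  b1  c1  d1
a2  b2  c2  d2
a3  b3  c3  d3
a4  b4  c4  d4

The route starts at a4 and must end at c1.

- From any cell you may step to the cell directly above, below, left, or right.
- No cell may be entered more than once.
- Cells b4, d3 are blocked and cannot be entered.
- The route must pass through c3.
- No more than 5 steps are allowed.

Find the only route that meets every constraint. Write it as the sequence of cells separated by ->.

The 5-move cap with required stops at c3 leaves no slack for detours.
Route from a4: up 1 to a3, right 2 to c3, up 2 to c1 — 5 moves in all.
Check: all required cells visited; 5 ≤ 5 moves.

a4 -> a3 -> b3 -> c3 -> c2 -> c1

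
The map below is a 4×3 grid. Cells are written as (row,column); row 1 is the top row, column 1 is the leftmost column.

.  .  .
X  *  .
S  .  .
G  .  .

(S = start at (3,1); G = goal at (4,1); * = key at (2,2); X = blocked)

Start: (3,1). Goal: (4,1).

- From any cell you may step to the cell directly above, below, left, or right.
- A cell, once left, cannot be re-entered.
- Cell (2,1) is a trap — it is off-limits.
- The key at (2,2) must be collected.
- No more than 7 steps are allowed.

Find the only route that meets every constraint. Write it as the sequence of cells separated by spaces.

(3,1) (3,2) (2,2) (2,3) (3,3) (4,3) (4,2) (4,1)

Any route must reach (2,2) and still end at (4,1) within 7 moves, so the order of the required stops is forced.
Route from (3,1): right to (3,2), up to (2,2), right to (2,3), 2× down (reaching (4,3)), 2× left (reaching (4,1)) — 7 moves in all.
Check: all required cells visited; 7 ≤ 7 moves.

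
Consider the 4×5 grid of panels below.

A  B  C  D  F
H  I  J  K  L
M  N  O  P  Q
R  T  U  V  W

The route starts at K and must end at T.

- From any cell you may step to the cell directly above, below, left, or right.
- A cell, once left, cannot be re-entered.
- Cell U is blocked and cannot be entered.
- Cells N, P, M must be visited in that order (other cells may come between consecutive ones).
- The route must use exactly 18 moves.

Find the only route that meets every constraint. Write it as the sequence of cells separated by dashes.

The waypoints must appear in the order N, P, M, with no cell reused.
Route from K: 2× left (reaching I), down to N, 2× right (reaching P), down to V, right to W, 3× up (reaching F), 4× left (reaching A), 3× down (reaching R), right to T — 18 moves in all.
Check: order respected (N at step 3, P at step 5, M at step 16); 18 moves as required.

K - J - I - N - O - P - V - W - Q - L - F - D - C - B - A - H - M - R - T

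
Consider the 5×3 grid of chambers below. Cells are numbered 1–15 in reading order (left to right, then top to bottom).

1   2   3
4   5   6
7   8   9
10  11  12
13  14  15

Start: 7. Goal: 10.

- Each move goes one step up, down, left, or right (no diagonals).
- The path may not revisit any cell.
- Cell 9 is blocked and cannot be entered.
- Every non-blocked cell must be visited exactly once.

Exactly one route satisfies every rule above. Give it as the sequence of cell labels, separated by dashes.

Need to visit all 14 open cells exactly once, starting at 7 and ending at 10.
Cell 1 has only two open neighbours (4 and 2), so the path must pass straight through it: one of those is the cell it's entered from and the other is where it exits.
Route from 7: 2× up (reaching 1), 2× right (reaching 3), down to 6, left to 5, 2× down (reaching 11), right to 12, down to 15, 2× left (reaching 13), up to 10 — 13 moves in all.
Check: all 14 open cells covered.

7 - 4 - 1 - 2 - 3 - 6 - 5 - 8 - 11 - 12 - 15 - 14 - 13 - 10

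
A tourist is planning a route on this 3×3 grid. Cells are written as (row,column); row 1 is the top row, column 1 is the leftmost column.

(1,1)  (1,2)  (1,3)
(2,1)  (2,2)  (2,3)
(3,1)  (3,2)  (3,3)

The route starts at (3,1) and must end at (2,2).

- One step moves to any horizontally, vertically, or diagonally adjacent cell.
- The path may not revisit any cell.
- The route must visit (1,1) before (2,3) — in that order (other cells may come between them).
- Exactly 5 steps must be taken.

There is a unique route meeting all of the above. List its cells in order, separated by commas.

(3,1), (2,1), (1,1), (1,2), (2,3), (2,2)

The waypoints must appear in the order (1,1), (2,3), with no cell reused.
Route from (3,1): 2× up (reaching (1,1)), right to (1,2), down-right to (2,3), left to (2,2) — 5 moves in all.
Check: order respected ((1,1) at step 2, (2,3) at step 4); 5 moves as required.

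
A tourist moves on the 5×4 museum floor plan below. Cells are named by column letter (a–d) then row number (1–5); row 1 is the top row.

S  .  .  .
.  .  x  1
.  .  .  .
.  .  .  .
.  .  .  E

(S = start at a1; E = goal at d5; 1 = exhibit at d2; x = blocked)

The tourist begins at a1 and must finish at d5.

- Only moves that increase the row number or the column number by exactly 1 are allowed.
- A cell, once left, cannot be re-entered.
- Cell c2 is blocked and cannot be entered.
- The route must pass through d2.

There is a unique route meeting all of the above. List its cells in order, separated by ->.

a1 -> b1 -> c1 -> d1 -> d2 -> d3 -> d4 -> d5

Moves only go right or down, so the column and row indices never decrease.
Route from a1: right 3 to d1, down 4 to d5 — 7 moves in all.
Check: all required cells visited.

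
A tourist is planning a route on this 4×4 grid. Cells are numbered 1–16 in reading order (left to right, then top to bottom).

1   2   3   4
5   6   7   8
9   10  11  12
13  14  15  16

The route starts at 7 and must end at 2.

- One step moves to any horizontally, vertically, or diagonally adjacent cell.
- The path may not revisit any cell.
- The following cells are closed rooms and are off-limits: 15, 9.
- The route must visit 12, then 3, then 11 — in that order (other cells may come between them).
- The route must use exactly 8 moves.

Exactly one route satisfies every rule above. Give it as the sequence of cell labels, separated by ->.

The waypoints must appear in the order 12, 3, 11, with no cell reused.
Route from 7: down-right to 12, up to 8, up-left to 3, down-left to 6, down-right to 11, left to 10, up-left to 5, up-right to 2 — 8 moves in all.
Check: order respected (12 at step 1, 3 at step 3, 11 at step 5); 8 moves as required.

7 -> 12 -> 8 -> 3 -> 6 -> 11 -> 10 -> 5 -> 2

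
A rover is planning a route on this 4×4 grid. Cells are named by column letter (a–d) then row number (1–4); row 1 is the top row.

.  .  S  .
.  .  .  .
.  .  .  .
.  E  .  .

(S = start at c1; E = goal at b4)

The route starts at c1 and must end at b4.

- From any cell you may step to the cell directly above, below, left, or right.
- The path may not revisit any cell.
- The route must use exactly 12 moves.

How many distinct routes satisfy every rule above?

Need simple routes of exactly 12 moves from c1 to b4 (Manhattan distance 4, so 4 moves are spent on a detour and 4 undoing it).
Branch systematically from the start, pruning whenever the remaining move budget drops below the Manhattan distance to b4 or differs from it in parity. Grouping the completions by first move — via c2: 3; via b1: 9; via d1: 10 — and summing: 3 + 9 + 10 = 22.
That gives 22 routes.

22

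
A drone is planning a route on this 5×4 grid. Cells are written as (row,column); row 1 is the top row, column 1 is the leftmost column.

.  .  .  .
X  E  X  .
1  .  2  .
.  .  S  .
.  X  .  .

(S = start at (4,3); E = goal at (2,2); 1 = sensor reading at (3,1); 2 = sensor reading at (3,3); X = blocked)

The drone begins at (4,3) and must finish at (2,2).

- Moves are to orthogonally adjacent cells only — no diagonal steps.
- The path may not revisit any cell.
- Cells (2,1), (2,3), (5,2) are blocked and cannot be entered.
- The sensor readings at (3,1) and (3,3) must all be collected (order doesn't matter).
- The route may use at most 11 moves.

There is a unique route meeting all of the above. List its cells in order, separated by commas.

The budget equals the shortest possible length, so every move has to be on a shortest route through the required cells.
Route from (4,3): left 2 to (4,1), up 1 to (3,1), right 3 to (3,4), up 2 to (1,4), left 2 to (1,2), down 1 to (2,2) — 11 moves in all.
Check: all required cells visited; 11 ≤ 11 moves.

(4,3), (4,2), (4,1), (3,1), (3,2), (3,3), (3,4), (2,4), (1,4), (1,3), (1,2), (2,2)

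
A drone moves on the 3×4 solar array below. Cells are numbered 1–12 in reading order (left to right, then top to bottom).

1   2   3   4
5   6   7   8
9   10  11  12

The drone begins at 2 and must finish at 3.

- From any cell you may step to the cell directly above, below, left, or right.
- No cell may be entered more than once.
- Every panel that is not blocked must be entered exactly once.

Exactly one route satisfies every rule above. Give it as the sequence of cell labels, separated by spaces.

2 1 5 9 10 6 7 11 12 8 4 3

Need to visit all 12 open cells exactly once, starting at 2 and ending at 3.
Route from 2: left to 1, 2× down (reaching 9), right to 10, up to 6, right to 7, down to 11, right to 12, 2× up (reaching 4), left to 3 — 11 moves in all.
Check: all 12 open cells covered.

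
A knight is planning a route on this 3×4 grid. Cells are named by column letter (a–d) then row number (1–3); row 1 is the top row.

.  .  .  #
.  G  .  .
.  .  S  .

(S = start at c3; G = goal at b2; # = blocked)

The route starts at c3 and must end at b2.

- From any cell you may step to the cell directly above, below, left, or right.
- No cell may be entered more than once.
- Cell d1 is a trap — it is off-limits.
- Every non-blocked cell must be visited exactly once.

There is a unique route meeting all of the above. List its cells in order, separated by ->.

c3 -> d3 -> d2 -> c2 -> c1 -> b1 -> a1 -> a2 -> a3 -> b3 -> b2

Need to visit all 11 open cells exactly once, starting at c3 and ending at b2.
Cell d2 has only two open neighbours (d3 and c2), so the path must pass straight through it: one of those is the cell it's entered from and the other is where it exits.
Route from c3: right to d3, up to d2, left to c2, up to c1, 2× left (reaching a1), 2× down (reaching a3), right to b3, up to b2 — 10 moves in all.
Check: all 11 open cells covered.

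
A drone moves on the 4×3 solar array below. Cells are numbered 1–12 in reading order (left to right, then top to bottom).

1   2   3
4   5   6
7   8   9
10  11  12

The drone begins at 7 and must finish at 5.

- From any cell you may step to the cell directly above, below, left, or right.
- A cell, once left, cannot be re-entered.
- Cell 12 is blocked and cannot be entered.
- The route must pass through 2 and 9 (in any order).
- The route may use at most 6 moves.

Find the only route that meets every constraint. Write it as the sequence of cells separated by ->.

Any route must reach 2 and 9 and still end at 5 within 6 moves, so the order of the required stops is forced.
Route from 7: 2× right (reaching 9), 2× up (reaching 3), left to 2, down to 5 — 6 moves in all.
Check: all required cells visited; 6 ≤ 6 moves.

7 -> 8 -> 9 -> 6 -> 3 -> 2 -> 5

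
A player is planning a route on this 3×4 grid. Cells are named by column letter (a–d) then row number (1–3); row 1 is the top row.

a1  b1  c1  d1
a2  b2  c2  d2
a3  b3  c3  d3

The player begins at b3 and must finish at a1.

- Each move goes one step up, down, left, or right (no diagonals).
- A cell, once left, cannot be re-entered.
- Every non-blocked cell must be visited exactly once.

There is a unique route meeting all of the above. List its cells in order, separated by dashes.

Need to visit all 12 open cells exactly once, starting at b3 and ending at a1.
Cell d1 has only two open neighbours (d2 and c1), so the path must pass straight through it: one of those is the cell it's entered from and the other is where it exits.
Route from b3: left to a3, up to a2, 2× right (reaching c2), down to c3, right to d3, 2× up (reaching d1), 3× left (reaching a1) — 11 moves in all.
Check: all 12 open cells covered.

b3 - a3 - a2 - b2 - c2 - c3 - d3 - d2 - d1 - c1 - b1 - a1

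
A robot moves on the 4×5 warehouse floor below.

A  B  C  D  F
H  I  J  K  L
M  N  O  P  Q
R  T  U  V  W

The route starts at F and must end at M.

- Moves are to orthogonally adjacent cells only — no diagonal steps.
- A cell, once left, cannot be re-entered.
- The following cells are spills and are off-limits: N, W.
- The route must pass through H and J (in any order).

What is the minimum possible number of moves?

6

Any route passes through H and J in some order between F and M. Summing Manhattan distances along each leg and taking the cheapest ordering (F → J → H → M) gives a lower bound of 3 + 2 + 1 = 6 moves.
A route of 6 moves achieves this: F → L → K → J → I → H → M.
Since 6 matches the lower bound, it is optimal.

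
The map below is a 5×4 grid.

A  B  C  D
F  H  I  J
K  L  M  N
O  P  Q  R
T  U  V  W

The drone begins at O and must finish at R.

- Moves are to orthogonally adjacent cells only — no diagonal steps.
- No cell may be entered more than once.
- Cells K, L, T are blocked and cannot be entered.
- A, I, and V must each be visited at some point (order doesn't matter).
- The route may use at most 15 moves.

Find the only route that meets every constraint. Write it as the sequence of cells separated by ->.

O -> P -> U -> V -> Q -> M -> I -> H -> F -> A -> B -> C -> D -> J -> N -> R

Any route must reach A, I, and V and still end at R within 15 moves, so the order of the required stops is forced.
Route from O: right to P, down to U, right to V, 3× up (reaching I), 2× left (reaching F), up to A, 3× right (reaching D), 3× down (reaching R) — 15 moves in all.
Check: all required cells visited; 15 ≤ 15 moves.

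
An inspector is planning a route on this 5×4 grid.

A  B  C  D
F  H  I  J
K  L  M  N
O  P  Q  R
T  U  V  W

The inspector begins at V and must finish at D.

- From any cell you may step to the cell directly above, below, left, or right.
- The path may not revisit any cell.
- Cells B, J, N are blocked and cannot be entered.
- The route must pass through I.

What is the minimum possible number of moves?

5

Any route passes through I somewhere between V and D. Summing Manhattan distances along the two legs (V → I → D) gives a lower bound of 3 + 2 = 5 moves.
A route of 5 moves achieves this: V → Q → M → I → C → D.
Since 5 matches the lower bound, it is optimal.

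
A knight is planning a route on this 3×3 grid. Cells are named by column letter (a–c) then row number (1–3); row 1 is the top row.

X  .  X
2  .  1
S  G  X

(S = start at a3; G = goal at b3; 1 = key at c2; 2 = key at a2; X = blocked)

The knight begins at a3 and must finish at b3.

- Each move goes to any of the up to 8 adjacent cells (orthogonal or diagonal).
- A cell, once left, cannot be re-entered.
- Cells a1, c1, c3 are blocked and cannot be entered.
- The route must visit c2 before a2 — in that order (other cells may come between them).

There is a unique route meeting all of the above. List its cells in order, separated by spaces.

a3 b2 c2 b1 a2 b3

The waypoints must appear in the order c2, a2, with no cell reused.
Route from a3: up-right 1 to b2, right 1 to c2, up-left 1 to b1, down-left 1 to a2, down-right 1 to b3 — 5 moves in all.
Check: order respected (1 at step 2, 2 at step 4).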